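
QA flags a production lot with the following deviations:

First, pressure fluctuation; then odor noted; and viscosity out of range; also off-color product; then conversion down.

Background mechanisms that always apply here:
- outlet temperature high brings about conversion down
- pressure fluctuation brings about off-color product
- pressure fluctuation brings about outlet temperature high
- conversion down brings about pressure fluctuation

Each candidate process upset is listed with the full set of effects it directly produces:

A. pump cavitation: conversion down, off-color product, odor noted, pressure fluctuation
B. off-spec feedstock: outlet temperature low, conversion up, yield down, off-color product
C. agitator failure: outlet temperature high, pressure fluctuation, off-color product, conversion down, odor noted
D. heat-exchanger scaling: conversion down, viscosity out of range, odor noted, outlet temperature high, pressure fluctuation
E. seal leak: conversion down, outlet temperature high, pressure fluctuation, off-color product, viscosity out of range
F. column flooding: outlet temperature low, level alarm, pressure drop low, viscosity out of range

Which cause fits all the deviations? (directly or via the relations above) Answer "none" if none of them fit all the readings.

For each candidate, compare predicted effects to what was observed:
(A) pump cavitation — does not account for viscosity out of range
(B) off-spec feedstock — pressure fluctuation NO; odor noted NO; viscosity out of range NO; off-color product yes; conversion down NO
(C) agitator failure — does not account for viscosity out of range
(D) heat-exchanger scaling — accounts for every observation (off-color product through pressure fluctuation → off-color product)
(E) seal leak — does not account for odor noted
(F) column flooding — pressure fluctuation NO; odor noted NO; viscosity out of range yes; off-color product NO; conversion down NO
(D) alone accounts for all the evidence.

D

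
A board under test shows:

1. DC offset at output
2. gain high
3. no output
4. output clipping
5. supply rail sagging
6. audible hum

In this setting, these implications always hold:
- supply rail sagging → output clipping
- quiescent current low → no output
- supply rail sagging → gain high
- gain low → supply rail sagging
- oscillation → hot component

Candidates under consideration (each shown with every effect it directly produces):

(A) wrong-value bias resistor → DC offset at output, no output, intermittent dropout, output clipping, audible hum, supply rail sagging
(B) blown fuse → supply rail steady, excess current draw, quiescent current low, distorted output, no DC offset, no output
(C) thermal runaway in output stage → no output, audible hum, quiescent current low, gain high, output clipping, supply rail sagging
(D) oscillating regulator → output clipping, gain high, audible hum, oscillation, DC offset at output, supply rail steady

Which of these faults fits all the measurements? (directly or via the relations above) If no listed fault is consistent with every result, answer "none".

Testing each hypothesis:
(A) wrong-value bias resistor — DC offset at output yes; gain high yes (through supply rail sagging → gain high); no output yes; output clipping yes; supply rail sagging yes; audible hum yes
(B) blown fuse — fails on DC offset at output, gain high, output clipping, supply rail sagging, audible hum (predicts no DC offset, not DC offset at output; predicts supply rail steady, not supply rail sagging)
(C) thermal runaway in output stage — DC offset at output NO; gain high yes; no output yes; output clipping yes; supply rail sagging yes; audible hum yes
(D) oscillating regulator — fails on no output, supply rail sagging (predicts supply rail steady, not supply rail sagging)
(A) is the only candidate with no mismatches.

A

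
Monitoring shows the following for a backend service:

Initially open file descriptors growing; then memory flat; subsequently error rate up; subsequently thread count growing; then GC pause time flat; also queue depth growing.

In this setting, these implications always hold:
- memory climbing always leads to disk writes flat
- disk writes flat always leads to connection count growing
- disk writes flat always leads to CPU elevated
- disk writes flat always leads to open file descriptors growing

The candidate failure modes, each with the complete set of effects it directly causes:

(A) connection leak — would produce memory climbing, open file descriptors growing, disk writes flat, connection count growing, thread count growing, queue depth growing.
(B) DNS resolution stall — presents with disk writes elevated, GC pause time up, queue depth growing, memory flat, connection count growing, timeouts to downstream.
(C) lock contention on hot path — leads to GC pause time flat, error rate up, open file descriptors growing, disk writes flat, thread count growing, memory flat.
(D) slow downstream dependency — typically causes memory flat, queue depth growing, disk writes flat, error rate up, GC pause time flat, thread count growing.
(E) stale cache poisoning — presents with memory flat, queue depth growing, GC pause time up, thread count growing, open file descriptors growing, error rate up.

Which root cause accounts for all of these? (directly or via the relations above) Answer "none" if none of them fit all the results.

For each candidate, compare predicted effects to what was observed:
(A) connection leak — open file descriptors growing yes; memory flat NO; error rate up NO; thread count growing yes; GC pause time flat NO; queue depth growing yes
(B) DNS resolution stall — open file descriptors growing NO; memory flat yes; error rate up NO; thread count growing NO; GC pause time flat NO; queue depth growing yes
(C) lock contention on hot path — open file descriptors growing yes; memory flat yes; error rate up yes; thread count growing yes; GC pause time flat yes; queue depth growing NO
(D) slow downstream dependency — open file descriptors growing yes (by disk writes flat → open file descriptors growing); memory flat yes; error rate up yes; thread count growing yes; GC pause time flat yes; queue depth growing yes
(E) stale cache poisoning — fails on GC pause time flat (predicts GC pause time up, not GC pause time flat)
(D) alone accounts for all the evidence.

D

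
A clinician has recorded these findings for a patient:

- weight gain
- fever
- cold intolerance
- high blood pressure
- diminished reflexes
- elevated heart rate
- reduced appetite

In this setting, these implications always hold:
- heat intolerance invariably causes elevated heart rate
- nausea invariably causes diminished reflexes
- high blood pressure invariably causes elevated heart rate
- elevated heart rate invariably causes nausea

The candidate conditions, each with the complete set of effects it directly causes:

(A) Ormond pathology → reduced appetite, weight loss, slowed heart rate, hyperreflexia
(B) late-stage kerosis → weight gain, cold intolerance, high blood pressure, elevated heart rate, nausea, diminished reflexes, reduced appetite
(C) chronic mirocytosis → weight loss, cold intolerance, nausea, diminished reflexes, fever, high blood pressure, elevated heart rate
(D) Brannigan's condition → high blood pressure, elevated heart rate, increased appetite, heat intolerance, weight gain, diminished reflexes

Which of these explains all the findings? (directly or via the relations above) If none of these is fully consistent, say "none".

Checking each candidate against the observations:
(A) Ormond pathology — weight gain ✗; fever ✗; cold intolerance ✗; high blood pressure ✗; diminished reflexes ✗; elevated heart rate ✗; reduced appetite ✓
(B) late-stage kerosis — weight gain ✓; fever ✗; cold intolerance ✓; high blood pressure ✓; diminished reflexes ✓; elevated heart rate ✓; reduced appetite ✓
(C) chronic mirocytosis — weight gain ✗; fever ✓; cold intolerance ✓; high blood pressure ✓; diminished reflexes ✓; elevated heart rate ✓; reduced appetite ✗
(D) Brannigan's condition — weight gain ✓; fever ✗; cold intolerance ✗; high blood pressure ✓; diminished reflexes ✓; elevated heart rate ✓; reduced appetite ✗
Every candidate fails on at least one observation.

none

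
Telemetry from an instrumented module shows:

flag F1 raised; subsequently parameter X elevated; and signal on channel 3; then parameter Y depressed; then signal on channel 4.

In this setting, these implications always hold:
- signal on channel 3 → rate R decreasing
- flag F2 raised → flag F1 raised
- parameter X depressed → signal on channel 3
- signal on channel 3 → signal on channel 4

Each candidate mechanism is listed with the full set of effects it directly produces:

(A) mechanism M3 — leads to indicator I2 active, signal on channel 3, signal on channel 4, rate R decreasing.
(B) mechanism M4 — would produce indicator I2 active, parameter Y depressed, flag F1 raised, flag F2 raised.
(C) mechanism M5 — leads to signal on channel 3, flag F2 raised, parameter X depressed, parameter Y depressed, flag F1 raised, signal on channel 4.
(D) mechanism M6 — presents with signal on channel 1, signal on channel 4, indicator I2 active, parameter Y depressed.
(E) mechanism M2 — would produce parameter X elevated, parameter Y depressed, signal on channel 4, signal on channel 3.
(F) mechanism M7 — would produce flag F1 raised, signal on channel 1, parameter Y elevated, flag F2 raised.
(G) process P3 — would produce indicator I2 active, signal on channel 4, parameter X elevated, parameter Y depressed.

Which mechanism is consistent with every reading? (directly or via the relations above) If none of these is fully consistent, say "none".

none

For each candidate, compare predicted effects to what was observed:
(A) mechanism M3 — flag F1 raised miss; parameter X elevated miss; signal on channel 3 match; parameter Y depressed miss; signal on channel 4 match
(B) mechanism M4 — does not account for parameter X elevated, signal on channel 3, signal on channel 4
(C) mechanism M5 — flag F1 raised match; parameter X elevated miss; signal on channel 3 match; parameter Y depressed match; signal on channel 4 match
(D) mechanism M6 — does not account for flag F1 raised, parameter X elevated, signal on channel 3
(E) mechanism M2 — flag F1 raised miss; parameter X elevated match; signal on channel 3 match; parameter Y depressed match; signal on channel 4 match
(F) mechanism M7 — fails on parameter X elevated, signal on channel 3, parameter Y depressed, signal on channel 4 (predicts parameter Y elevated, not parameter Y depressed)
(G) process P3 — flag F1 raised miss; parameter X elevated match; signal on channel 3 miss; parameter Y depressed match; signal on channel 4 match
None of the listed candidates fits everything.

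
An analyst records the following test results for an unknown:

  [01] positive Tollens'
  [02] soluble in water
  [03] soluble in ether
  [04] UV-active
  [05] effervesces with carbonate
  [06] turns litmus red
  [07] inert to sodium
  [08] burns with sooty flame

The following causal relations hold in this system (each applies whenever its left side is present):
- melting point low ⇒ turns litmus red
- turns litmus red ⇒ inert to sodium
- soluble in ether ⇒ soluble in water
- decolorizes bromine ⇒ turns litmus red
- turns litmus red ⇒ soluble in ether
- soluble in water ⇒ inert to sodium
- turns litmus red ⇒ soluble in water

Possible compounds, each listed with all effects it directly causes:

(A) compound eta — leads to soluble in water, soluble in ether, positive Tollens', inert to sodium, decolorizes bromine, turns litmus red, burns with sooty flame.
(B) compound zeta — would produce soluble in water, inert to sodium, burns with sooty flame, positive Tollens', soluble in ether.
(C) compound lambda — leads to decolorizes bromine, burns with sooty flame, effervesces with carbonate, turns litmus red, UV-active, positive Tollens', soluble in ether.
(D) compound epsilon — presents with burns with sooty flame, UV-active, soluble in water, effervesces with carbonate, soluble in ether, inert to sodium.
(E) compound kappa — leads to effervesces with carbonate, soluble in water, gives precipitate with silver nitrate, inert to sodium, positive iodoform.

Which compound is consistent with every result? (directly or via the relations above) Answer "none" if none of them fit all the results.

C

For each candidate, compare predicted effects to what was observed:
(A) compound eta — does not account for UV-active, effervesces with carbonate
(B) compound zeta — does not account for UV-active, effervesces with carbonate, turns litmus red
(C) compound lambda — positive Tollens' yes; soluble in water yes (by soluble in ether → soluble in water); soluble in ether yes; UV-active yes; effervesces with carbonate yes; turns litmus red yes; inert to sodium yes (by turns litmus red → inert to sodium); burns with sooty flame yes
(D) compound epsilon — positive Tollens' NO; soluble in water yes; soluble in ether yes; UV-active yes; effervesces with carbonate yes; turns litmus red NO; inert to sodium yes; burns with sooty flame yes
(E) compound kappa — positive Tollens' NO; soluble in water yes; soluble in ether NO; UV-active NO; effervesces with carbonate yes; turns litmus red NO; inert to sodium yes; burns with sooty flame NO
(C) is the only candidate with no mismatches.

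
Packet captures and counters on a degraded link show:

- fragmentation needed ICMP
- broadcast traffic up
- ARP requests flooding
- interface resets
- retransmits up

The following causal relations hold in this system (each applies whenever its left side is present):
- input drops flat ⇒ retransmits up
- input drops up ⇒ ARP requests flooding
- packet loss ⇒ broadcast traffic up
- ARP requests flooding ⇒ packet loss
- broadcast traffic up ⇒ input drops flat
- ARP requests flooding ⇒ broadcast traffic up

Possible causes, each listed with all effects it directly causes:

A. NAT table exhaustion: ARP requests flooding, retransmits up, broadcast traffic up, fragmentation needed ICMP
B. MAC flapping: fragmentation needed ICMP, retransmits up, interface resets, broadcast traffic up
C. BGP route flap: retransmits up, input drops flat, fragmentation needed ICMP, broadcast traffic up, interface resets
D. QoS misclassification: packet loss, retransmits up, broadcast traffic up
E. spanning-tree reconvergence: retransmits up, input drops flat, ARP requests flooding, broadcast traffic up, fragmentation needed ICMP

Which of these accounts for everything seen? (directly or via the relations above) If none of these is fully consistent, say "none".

Per-candidate check:
(A) NAT table exhaustion — does not account for interface resets
(B) MAC flapping — fragmentation needed ICMP match; broadcast traffic up match; ARP requests flooding miss; interface resets match; retransmits up match
(C) BGP route flap — does not account for ARP requests flooding
(D) QoS misclassification — fragmentation needed ICMP miss; broadcast traffic up match; ARP requests flooding miss; interface resets miss; retransmits up match
(E) spanning-tree reconvergence — fragmentation needed ICMP match; broadcast traffic up match; ARP requests flooding match; interface resets miss; retransmits up match
No candidate is consistent with all observations.

none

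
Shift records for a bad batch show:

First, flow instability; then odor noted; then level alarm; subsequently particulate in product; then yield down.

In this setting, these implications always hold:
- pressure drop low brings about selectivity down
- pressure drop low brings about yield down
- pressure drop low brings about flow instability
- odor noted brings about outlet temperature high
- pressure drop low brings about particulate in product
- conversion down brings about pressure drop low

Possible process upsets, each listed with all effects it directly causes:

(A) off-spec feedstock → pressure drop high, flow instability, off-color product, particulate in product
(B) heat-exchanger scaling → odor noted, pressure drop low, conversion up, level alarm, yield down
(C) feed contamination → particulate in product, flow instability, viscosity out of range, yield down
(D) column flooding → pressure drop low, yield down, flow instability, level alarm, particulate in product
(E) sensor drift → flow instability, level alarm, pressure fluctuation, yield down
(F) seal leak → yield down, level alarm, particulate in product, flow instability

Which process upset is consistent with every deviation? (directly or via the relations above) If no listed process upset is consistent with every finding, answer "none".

Per-candidate check:
(A) off-spec feedstock — does not account for odor noted, level alarm, yield down
(B) heat-exchanger scaling — accounts for every observation (flow instability through pressure drop low → flow instability)
(C) feed contamination — flow instability yes; odor noted NO; level alarm NO; particulate in product yes; yield down yes
(D) column flooding — flow instability yes; odor noted NO; level alarm yes; particulate in product yes; yield down yes
(E) sensor drift — does not account for odor noted, particulate in product
(F) seal leak — flow instability yes; odor noted NO; level alarm yes; particulate in product yes; yield down yes
(B) is the only candidate with no mismatches.

B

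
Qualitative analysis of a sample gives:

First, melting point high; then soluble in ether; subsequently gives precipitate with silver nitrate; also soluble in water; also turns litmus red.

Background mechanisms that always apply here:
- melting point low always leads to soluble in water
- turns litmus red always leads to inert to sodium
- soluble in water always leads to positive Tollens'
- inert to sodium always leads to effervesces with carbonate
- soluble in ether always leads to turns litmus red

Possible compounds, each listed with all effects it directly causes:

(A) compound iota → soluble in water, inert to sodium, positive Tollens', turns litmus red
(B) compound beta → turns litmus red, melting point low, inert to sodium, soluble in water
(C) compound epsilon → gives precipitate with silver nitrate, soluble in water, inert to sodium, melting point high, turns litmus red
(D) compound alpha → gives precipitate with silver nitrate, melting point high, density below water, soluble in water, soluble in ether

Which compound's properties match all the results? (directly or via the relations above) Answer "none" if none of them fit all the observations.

D

For each candidate, compare predicted effects to what was observed:
(A) compound iota — does not account for melting point high, soluble in ether, gives precipitate with silver nitrate
(B) compound beta — melting point high miss; soluble in ether miss; gives precipitate with silver nitrate miss; soluble in water match; turns litmus red match
(C) compound epsilon — does not account for soluble in ether
(D) compound alpha — melting point high match; soluble in ether match; gives precipitate with silver nitrate match; soluble in water match; turns litmus red match (by soluble in ether → turns litmus red)
(D) is the only candidate with no mismatches.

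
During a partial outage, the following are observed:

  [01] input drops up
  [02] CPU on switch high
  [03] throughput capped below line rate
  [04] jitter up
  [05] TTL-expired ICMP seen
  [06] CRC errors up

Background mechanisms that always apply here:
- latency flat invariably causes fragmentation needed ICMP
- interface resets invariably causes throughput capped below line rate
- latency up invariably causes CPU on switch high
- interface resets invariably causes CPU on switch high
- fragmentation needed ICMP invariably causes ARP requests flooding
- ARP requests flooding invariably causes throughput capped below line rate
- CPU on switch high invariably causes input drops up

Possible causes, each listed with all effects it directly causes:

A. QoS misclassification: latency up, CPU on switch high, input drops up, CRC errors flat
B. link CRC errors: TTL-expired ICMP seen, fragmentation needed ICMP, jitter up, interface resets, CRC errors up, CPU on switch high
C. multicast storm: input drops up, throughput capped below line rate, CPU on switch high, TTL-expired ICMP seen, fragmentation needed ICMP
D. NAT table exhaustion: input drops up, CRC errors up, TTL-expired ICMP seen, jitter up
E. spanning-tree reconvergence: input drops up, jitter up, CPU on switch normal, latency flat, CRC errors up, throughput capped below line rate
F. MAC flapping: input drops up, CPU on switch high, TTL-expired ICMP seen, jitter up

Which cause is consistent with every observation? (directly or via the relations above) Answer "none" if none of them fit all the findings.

B

Testing each hypothesis:
(A) QoS misclassification — fails on throughput capped below line rate, jitter up, TTL-expired ICMP seen, CRC errors up (predicts CRC errors flat, not CRC errors up)
(B) link CRC errors — accounts for every observation (input drops up through CPU on switch high → input drops up)
(C) multicast storm — input drops up +; CPU on switch high +; throughput capped below line rate +; jitter up -; TTL-expired ICMP seen +; CRC errors up -
(D) NAT table exhaustion — does not account for CPU on switch high, throughput capped below line rate
(E) spanning-tree reconvergence — fails on CPU on switch high, TTL-expired ICMP seen (predicts CPU on switch normal, not CPU on switch high)
(F) MAC flapping — does not account for throughput capped below line rate, CRC errors up
(B) alone accounts for all the evidence.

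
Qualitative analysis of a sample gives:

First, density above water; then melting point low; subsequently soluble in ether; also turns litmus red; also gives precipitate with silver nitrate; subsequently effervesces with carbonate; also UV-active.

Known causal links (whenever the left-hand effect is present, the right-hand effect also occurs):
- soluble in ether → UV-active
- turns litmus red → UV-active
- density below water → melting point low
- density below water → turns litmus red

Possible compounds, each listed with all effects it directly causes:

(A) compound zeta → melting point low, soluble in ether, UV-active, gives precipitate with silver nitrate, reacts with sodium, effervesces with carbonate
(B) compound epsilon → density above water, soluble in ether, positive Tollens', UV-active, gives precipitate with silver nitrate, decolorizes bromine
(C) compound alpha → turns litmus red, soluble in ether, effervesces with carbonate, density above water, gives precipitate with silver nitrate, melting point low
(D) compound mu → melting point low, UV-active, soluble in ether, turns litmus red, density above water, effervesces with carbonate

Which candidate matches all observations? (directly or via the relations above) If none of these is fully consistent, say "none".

C

Per-candidate check:
(A) compound zeta — does not account for density above water, turns litmus red
(B) compound epsilon — density above water yes; melting point low NO; soluble in ether yes; turns litmus red NO; gives precipitate with silver nitrate yes; effervesces with carbonate NO; UV-active yes
(C) compound alpha — density above water yes; melting point low yes; soluble in ether yes; turns litmus red yes; gives precipitate with silver nitrate yes; effervesces with carbonate yes; UV-active yes (via soluble in ether → UV-active)
(D) compound mu — density above water yes; melting point low yes; soluble in ether yes; turns litmus red yes; gives precipitate with silver nitrate NO; effervesces with carbonate yes; UV-active yes
(C) is the only candidate with no mismatches.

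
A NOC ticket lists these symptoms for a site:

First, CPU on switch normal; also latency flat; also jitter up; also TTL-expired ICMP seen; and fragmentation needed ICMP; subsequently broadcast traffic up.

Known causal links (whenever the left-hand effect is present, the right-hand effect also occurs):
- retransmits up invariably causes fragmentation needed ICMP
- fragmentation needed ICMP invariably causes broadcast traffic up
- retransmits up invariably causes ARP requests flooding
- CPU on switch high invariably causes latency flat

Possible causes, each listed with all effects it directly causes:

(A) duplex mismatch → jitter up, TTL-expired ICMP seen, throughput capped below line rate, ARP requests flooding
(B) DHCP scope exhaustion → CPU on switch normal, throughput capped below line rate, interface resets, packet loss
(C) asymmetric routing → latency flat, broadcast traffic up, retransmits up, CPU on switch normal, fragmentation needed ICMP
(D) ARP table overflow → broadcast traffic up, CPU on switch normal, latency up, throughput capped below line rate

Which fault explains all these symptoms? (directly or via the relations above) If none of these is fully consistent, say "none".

none

For each candidate, compare predicted effects to what was observed:
(A) duplex mismatch — does not account for CPU on switch normal, latency flat, fragmentation needed ICMP, broadcast traffic up
(B) DHCP scope exhaustion — CPU on switch normal match; latency flat miss; jitter up miss; TTL-expired ICMP seen miss; fragmentation needed ICMP miss; broadcast traffic up miss
(C) asymmetric routing — does not account for jitter up, TTL-expired ICMP seen
(D) ARP table overflow — CPU on switch normal match; latency flat miss; jitter up miss; TTL-expired ICMP seen miss; fragmentation needed ICMP miss; broadcast traffic up match
Every candidate fails on at least one observation.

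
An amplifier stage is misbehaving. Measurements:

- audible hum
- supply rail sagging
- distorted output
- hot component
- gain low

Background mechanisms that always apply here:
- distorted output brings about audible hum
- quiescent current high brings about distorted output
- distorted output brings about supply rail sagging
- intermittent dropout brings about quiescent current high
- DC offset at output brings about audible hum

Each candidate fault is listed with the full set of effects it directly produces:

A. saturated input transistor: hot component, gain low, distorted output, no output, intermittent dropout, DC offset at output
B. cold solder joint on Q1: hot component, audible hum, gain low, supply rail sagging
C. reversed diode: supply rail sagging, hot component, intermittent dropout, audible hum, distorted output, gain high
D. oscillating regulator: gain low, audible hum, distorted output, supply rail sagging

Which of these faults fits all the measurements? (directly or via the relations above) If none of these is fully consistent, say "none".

Per-candidate check:
(A) saturated input transistor — audible hum match (by distorted output → audible hum); supply rail sagging match (by distorted output → supply rail sagging); distorted output match; hot component match; gain low match
(B) cold solder joint on Q1 — does not account for distorted output
(C) reversed diode — audible hum match; supply rail sagging match; distorted output match; hot component match; gain low miss
(D) oscillating regulator — audible hum match; supply rail sagging match; distorted output match; hot component miss; gain low match
Only (A) is consistent with every observation.

A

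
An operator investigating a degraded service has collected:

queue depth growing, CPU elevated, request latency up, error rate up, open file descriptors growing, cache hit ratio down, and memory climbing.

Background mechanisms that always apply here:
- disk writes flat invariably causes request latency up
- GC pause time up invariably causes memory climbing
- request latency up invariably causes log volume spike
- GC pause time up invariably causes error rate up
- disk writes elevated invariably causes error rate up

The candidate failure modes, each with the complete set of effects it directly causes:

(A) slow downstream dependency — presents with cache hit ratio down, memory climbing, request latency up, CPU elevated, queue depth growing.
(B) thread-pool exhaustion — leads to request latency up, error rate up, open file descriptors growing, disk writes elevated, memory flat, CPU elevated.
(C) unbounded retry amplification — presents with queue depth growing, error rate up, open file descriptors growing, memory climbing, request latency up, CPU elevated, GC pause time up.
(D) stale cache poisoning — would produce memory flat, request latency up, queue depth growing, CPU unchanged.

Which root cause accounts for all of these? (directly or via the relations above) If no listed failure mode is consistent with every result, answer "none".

none

Testing each hypothesis:
(A) slow downstream dependency — does not account for error rate up, open file descriptors growing
(B) thread-pool exhaustion — fails on queue depth growing, cache hit ratio down, memory climbing (predicts memory flat, not memory climbing)
(C) unbounded retry amplification — queue depth growing ✓; CPU elevated ✓; request latency up ✓; error rate up ✓; open file descriptors growing ✓; cache hit ratio down ✗; memory climbing ✓
(D) stale cache poisoning — fails on CPU elevated, error rate up, open file descriptors growing, cache hit ratio down, memory climbing (predicts CPU unchanged, not CPU elevated; predicts memory flat, not memory climbing)
Every candidate fails on at least one observation.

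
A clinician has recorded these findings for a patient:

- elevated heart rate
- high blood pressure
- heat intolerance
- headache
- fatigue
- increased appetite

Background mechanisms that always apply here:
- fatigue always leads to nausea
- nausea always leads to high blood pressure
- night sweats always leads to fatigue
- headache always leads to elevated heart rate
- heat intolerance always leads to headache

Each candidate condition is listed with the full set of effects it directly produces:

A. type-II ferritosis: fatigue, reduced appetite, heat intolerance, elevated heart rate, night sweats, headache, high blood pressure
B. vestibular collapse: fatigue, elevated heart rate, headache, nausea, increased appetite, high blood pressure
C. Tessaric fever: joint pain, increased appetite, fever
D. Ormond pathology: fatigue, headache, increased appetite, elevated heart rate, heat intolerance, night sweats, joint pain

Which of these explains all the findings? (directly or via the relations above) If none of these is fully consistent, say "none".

D

Checking each candidate against the observations:
(A) type-II ferritosis — elevated heart rate ✓; high blood pressure ✓; heat intolerance ✓; headache ✓; fatigue ✓; increased appetite ✗
(B) vestibular collapse — elevated heart rate ✓; high blood pressure ✓; heat intolerance ✗; headache ✓; fatigue ✓; increased appetite ✓
(C) Tessaric fever — does not account for elevated heart rate, high blood pressure, heat intolerance, headache, fatigue
(D) Ormond pathology — elevated heart rate ✓; high blood pressure ✓ (through fatigue → nausea → high blood pressure); heat intolerance ✓; headache ✓; fatigue ✓; increased appetite ✓
(D) alone accounts for all the evidence.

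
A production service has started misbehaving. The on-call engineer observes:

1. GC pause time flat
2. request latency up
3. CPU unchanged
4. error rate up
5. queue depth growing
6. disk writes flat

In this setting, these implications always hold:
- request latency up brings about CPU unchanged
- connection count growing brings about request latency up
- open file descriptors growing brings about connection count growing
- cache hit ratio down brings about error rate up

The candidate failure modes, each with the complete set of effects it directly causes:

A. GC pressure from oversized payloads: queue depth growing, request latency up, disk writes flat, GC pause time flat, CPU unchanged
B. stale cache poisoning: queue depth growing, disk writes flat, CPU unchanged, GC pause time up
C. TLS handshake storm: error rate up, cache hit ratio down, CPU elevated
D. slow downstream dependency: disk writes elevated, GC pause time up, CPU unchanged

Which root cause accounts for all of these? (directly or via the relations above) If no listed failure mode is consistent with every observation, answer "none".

Checking each candidate against the observations:
(A) GC pressure from oversized payloads — GC pause time flat ✓; request latency up ✓; CPU unchanged ✓; error rate up ✗; queue depth growing ✓; disk writes flat ✓
(B) stale cache poisoning — GC pause time flat ✗; request latency up ✗; CPU unchanged ✓; error rate up ✗; queue depth growing ✓; disk writes flat ✓
(C) TLS handshake storm — GC pause time flat ✗; request latency up ✗; CPU unchanged ✗; error rate up ✓; queue depth growing ✗; disk writes flat ✗
(D) slow downstream dependency — GC pause time flat ✗; request latency up ✗; CPU unchanged ✓; error rate up ✗; queue depth growing ✗; disk writes flat ✗
None of the listed candidates fits everything.

none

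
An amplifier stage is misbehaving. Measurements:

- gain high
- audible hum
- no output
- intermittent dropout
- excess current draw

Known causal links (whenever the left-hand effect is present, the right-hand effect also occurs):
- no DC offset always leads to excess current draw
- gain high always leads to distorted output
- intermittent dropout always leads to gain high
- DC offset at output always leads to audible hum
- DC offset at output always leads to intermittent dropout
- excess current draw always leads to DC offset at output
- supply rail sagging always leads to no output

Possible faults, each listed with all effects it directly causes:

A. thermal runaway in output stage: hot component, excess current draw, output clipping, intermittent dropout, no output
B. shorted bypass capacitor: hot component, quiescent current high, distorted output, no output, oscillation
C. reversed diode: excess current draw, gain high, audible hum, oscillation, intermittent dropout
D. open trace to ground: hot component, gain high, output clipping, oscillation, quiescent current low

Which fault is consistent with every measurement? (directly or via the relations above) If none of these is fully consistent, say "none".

Checking each candidate against the observations:
(A) thermal runaway in output stage — gain high ✓ (by intermittent dropout → gain high); audible hum ✓ (by excess current draw → DC offset at output → audible hum); no output ✓; intermittent dropout ✓; excess current draw ✓
(B) shorted bypass capacitor — gain high ✗; audible hum ✗; no output ✓; intermittent dropout ✗; excess current draw ✗
(C) reversed diode — gain high ✓; audible hum ✓; no output ✗; intermittent dropout ✓; excess current draw ✓
(D) open trace to ground — gain high ✓; audible hum ✗; no output ✗; intermittent dropout ✗; excess current draw ✗
(A) alone accounts for all the evidence.

A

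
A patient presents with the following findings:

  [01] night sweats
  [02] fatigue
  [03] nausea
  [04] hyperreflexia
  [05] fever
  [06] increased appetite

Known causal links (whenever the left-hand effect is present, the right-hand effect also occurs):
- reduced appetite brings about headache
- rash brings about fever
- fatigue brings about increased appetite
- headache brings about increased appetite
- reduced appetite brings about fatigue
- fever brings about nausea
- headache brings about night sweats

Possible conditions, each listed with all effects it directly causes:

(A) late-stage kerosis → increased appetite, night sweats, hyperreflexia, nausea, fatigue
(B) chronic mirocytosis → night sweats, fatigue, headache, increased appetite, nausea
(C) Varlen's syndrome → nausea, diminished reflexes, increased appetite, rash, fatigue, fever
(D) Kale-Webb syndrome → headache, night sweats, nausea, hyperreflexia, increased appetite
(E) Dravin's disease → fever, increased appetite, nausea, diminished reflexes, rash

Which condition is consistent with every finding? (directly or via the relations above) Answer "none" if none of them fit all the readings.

none

Per-candidate check:
(A) late-stage kerosis — night sweats ✓; fatigue ✓; nausea ✓; hyperreflexia ✓; fever ✗; increased appetite ✓
(B) chronic mirocytosis — does not account for hyperreflexia, fever
(C) Varlen's syndrome — night sweats ✗; fatigue ✓; nausea ✓; hyperreflexia ✗; fever ✓; increased appetite ✓
(D) Kale-Webb syndrome — does not account for fatigue, fever
(E) Dravin's disease — night sweats ✗; fatigue ✗; nausea ✓; hyperreflexia ✗; fever ✓; increased appetite ✓
None of the listed candidates fits everything.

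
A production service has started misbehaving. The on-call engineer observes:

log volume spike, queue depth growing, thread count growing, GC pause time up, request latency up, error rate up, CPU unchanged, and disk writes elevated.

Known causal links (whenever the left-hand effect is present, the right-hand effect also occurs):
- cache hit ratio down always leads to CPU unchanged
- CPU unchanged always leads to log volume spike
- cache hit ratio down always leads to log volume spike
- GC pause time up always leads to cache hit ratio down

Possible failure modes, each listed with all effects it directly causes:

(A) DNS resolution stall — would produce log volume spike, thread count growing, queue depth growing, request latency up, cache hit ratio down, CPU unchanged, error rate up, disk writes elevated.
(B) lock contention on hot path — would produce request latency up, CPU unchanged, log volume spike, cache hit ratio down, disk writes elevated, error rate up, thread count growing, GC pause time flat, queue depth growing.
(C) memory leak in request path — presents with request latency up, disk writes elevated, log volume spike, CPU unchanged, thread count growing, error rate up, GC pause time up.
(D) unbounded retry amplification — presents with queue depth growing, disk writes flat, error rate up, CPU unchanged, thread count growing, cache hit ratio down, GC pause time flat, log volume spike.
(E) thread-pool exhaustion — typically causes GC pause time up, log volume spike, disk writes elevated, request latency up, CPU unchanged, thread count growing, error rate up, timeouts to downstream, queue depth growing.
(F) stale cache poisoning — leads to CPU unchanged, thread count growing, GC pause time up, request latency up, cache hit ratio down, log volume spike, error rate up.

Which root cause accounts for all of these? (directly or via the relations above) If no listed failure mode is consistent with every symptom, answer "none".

E

For each candidate, compare predicted effects to what was observed:
(A) DNS resolution stall — log volume spike +; queue depth growing +; thread count growing +; GC pause time up -; request latency up +; error rate up +; CPU unchanged +; disk writes elevated +
(B) lock contention on hot path — log volume spike +; queue depth growing +; thread count growing +; GC pause time up -; request latency up +; error rate up +; CPU unchanged +; disk writes elevated +
(C) memory leak in request path — does not account for queue depth growing
(D) unbounded retry amplification — log volume spike +; queue depth growing +; thread count growing +; GC pause time up -; request latency up -; error rate up +; CPU unchanged +; disk writes elevated -
(E) thread-pool exhaustion — log volume spike +; queue depth growing +; thread count growing +; GC pause time up +; request latency up +; error rate up +; CPU unchanged +; disk writes elevated +
(F) stale cache poisoning — does not account for queue depth growing, disk writes elevated
(E) is the only candidate with no mismatches.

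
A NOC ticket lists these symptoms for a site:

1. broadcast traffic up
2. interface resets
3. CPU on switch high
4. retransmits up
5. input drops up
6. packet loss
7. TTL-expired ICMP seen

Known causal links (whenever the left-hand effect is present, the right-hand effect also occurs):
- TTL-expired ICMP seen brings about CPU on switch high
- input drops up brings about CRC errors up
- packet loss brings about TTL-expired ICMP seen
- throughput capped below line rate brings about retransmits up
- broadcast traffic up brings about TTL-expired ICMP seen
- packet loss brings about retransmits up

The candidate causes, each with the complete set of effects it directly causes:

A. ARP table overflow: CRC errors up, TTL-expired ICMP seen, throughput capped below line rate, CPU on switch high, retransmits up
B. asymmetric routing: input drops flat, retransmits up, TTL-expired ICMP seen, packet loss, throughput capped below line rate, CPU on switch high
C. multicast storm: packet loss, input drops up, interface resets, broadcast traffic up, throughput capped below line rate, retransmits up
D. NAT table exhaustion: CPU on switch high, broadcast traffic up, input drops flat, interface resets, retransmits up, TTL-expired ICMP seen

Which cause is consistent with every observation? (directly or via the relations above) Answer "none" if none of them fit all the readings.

C

Per-candidate check:
(A) ARP table overflow — broadcast traffic up ✗; interface resets ✗; CPU on switch high ✓; retransmits up ✓; input drops up ✗; packet loss ✗; TTL-expired ICMP seen ✓
(B) asymmetric routing — fails on broadcast traffic up, interface resets, input drops up (predicts input drops flat, not input drops up)
(C) multicast storm — broadcast traffic up ✓; interface resets ✓; CPU on switch high ✓ (by broadcast traffic up → TTL-expired ICMP seen → CPU on switch high); retransmits up ✓; input drops up ✓; packet loss ✓; TTL-expired ICMP seen ✓ (by broadcast traffic up → TTL-expired ICMP seen)
(D) NAT table exhaustion — fails on input drops up, packet loss (predicts input drops flat, not input drops up)
(C) is the only candidate with no mismatches.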